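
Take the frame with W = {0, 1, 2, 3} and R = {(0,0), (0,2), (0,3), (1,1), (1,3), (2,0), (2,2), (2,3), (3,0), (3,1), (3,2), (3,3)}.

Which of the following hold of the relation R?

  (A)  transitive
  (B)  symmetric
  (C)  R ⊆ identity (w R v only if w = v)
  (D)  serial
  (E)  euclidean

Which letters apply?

(A) not transitive: 0 R 3 and 3 R 1 but not 0 R 1.
(B) symmetric: every R-edge is matched by its reverse.
(C) not ⊆ identity: 0 R 2 with 0 ≠ 2.
(D) serial: every world has an R-successor.
(E) not euclidean: 3 R 0 and 3 R 1 but not 0 R 1.

B, D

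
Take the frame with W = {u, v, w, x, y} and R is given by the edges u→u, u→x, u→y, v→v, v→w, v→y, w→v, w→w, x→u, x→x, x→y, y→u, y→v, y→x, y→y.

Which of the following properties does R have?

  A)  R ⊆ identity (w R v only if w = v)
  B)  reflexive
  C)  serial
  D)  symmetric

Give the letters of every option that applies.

B, C, D

(A) not ⊆ identity: u R x with u ≠ x.
(B) reflexive: each world relates to itself.
(C) serial: every world has an R-successor.
(D) symmetric: every R-edge is matched by its reverse.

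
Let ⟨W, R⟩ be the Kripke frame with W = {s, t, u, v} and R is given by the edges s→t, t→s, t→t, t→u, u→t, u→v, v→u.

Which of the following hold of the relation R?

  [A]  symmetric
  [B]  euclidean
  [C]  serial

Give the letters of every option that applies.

(A) symmetric: every R-edge is matched by its reverse.
(B) not euclidean: t R s and t R u but not s R u.
(C) serial: every world has an R-successor.

A, C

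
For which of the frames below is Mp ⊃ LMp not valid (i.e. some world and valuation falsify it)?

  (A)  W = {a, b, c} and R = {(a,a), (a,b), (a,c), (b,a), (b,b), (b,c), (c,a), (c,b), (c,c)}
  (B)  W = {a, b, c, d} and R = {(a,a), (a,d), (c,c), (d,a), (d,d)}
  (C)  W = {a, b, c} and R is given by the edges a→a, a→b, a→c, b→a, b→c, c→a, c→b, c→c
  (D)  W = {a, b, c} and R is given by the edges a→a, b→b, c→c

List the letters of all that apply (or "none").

C

The schema Mp ⊃ LMp is axiom 5; it is valid on a frame iff R is euclidean.
(A) R is euclidean (any two R-successors of the same world are R-related), so the schema is valid here.
(B) R is euclidean (any two R-successors of the same world are R-related), so the schema is valid here.
(C) R is not euclidean (a R b and a R b but not b R b), so the schema fails here.
(D) R is euclidean (any two R-successors of the same world are R-related), so the schema is valid here.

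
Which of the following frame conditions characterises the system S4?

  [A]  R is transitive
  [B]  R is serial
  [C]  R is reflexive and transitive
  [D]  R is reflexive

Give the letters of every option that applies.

(A) this class determines K4, not S4.
(B) this class determines D, not S4.
(C) S4 is sound and complete for exactly this class.
(D) this class determines T (= KT), not S4.

C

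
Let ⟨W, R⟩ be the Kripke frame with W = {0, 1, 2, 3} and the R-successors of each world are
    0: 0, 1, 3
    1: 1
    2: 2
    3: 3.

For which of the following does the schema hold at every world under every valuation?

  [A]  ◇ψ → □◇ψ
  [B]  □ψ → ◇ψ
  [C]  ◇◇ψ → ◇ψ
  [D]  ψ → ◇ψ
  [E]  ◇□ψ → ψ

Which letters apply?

B, C, D

R is reflexive: each world relates to itself.
R is not symmetric: 0 R 1 but not 1 R 0.
R is transitive: R is closed under composition.
R is not euclidean: 0 R 1 and 0 R 0 but not 1 R 0.
R is serial: every world has an R-successor.
(A) ◇ψ → □◇ψ (axiom 5) characterises the euclidean frames. R is not euclidean — not valid.
(B) □ψ → ◇ψ is axiom D; it is valid on a frame exactly when R is serial. R is serial, so valid.
(C) ◇◇ψ → ◇ψ (the dual of axiom 4) characterises the transitive frames. R is transitive — valid.
(D) ψ → ◇ψ is the dual of axiom T, which corresponds to reflexivity. R is reflexive — valid.
(E) ◇□ψ → ψ is the dual of axiom B; it is valid on a frame exactly when R is symmetric. R is not symmetric, so not valid.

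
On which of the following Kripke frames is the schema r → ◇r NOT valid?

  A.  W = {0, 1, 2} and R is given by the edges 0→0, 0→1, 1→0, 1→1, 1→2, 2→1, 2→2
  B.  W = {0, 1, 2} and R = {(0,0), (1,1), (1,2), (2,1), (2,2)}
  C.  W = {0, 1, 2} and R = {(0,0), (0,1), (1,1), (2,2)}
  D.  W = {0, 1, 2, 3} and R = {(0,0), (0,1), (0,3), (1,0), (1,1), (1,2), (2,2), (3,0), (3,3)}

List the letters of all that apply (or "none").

The schema r → ◇r is the dual of axiom T; it is valid on a frame iff R is reflexive.
(A) R is reflexive (each world relates to itself), so the schema is valid here.
(B) R is reflexive (each world relates to itself), so the schema is valid here.
(C) R is reflexive (each world relates to itself), so the schema is valid here.
(D) R is reflexive (each world relates to itself), so the schema is valid here.

none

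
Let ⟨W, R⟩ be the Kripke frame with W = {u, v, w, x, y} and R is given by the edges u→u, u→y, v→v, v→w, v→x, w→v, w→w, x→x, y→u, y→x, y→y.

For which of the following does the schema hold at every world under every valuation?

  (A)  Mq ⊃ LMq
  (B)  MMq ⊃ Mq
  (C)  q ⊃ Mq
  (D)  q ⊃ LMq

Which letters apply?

R is reflexive: each world relates to itself.
R is not symmetric: v R x but not x R v.
R is not transitive: u R y and y R x but not u R x.
R is not euclidean: v R w and v R x but not w R x.
(A) axiom 5: valid iff R is euclidean. R is not euclidean — not valid.
(B) MMq ⊃ Mq is the dual of axiom 4, which corresponds to transitivity. R is not transitive — not valid.
(C) q ⊃ Mq is the dual of axiom T, which corresponds to reflexivity. R is reflexive — valid.
(D) q ⊃ LMq is axiom B; it is valid on a frame exactly when R is symmetric. R is not symmetric, so not valid.

C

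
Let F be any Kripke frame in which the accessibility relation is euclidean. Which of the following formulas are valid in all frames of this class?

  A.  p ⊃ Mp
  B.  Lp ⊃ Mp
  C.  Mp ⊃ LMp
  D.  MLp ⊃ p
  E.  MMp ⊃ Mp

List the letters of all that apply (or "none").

(A) the dual of axiom T: valid iff R is reflexive. Such an R need not be reflexive — not valid.
(B) Lp ⊃ Mp (axiom D) characterises the serial frames. Such an R need not be serial — not valid.
(C) Mp ⊃ LMp is axiom 5, which corresponds to the euclidean property. Every such R is euclidean — valid.
(D) MLp ⊃ p is the dual of axiom B, which corresponds to symmetry. Such an R need not be symmetric — not valid.
(E) MMp ⊃ Mp is the dual of axiom 4; it is valid on a frame exactly when R is transitive. Such an R need not be transitive, so not valid.

C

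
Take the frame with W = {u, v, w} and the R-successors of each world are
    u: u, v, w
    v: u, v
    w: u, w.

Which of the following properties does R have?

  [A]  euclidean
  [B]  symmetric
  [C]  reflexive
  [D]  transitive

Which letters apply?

B, C

(A) not euclidean: u R v and u R w but not v R w.
(B) symmetric: every R-edge is matched by its reverse.
(C) reflexive: each world relates to itself.
(D) not transitive: v R u and u R w but not v R w.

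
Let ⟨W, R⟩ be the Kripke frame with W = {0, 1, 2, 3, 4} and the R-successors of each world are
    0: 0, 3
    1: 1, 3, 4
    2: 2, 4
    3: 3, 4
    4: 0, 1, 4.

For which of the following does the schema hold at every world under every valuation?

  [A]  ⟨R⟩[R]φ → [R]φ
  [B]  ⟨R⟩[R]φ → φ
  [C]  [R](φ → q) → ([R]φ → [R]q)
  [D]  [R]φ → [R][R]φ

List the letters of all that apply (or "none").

R is not symmetric: 0 R 3 but not 3 R 0.
R is not transitive: 0 R 3 and 3 R 4 but not 0 R 4.
R is not euclidean: 0 R 3 and 0 R 0 but not 3 R 0.
(A) ⟨R⟩[R]φ → [R]φ (the dual of axiom 5) characterises the euclidean frames. R is not euclidean — not valid.
(B) the dual of axiom B: valid iff R is symmetric. R is not symmetric — not valid.
(C) [R](φ → q) → ([R]φ → [R]q) is axiom K, valid on every Kripke frame — valid.
(D) axiom 4: valid iff R is transitive. R is not transitive — not valid.

C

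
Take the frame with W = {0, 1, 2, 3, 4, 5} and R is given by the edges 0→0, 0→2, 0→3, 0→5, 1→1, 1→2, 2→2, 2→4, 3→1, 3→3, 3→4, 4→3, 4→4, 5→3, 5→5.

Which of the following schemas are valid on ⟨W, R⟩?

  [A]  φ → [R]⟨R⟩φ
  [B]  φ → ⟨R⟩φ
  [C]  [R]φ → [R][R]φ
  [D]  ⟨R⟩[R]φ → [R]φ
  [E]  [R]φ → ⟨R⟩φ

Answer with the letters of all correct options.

R is reflexive: each world relates to itself.
R is not symmetric: 0 R 2 but not 2 R 0.
R is not transitive: 0 R 2 and 2 R 4 but not 0 R 4.
R is not euclidean: 0 R 2 and 0 R 0 but not 2 R 0.
R is serial: every world has an R-successor.
(A) φ → [R]⟨R⟩φ is axiom B, which corresponds to symmetry. R is not symmetric — not valid.
(B) φ → ⟨R⟩φ is the dual of axiom T, which corresponds to reflexivity. R is reflexive — valid.
(C) [R]φ → [R][R]φ (axiom 4) characterises the transitive frames. R is not transitive — not valid.
(D) ⟨R⟩[R]φ → [R]φ (the dual of axiom 5) characterises the euclidean frames. R is not euclidean — not valid.
(E) axiom D: valid iff R is serial. R is serial — valid.

B, E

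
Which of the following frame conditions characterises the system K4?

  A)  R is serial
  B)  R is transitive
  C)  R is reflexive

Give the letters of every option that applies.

B

(A) this class determines D, not K4.
(B) K4 is sound and complete for exactly this class.
(C) this class determines T (= KT), not K4.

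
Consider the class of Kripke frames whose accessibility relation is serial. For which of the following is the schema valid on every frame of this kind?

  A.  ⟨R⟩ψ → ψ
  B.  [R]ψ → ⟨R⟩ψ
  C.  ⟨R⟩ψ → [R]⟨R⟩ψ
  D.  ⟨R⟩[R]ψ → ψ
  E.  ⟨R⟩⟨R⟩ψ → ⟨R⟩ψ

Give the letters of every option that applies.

(A) ⟨R⟩ψ → ψ is valid only on frames where every R-edge is a self-loop. Such an R need not be a subset of the identity — not valid.
(B) [R]ψ → ⟨R⟩ψ (axiom D) characterises the serial frames. Every such R is serial — valid.
(C) ⟨R⟩ψ → [R]⟨R⟩ψ is axiom 5, which corresponds to the euclidean property. Such an R need not be euclidean — not valid.
(D) ⟨R⟩[R]ψ → ψ is the dual of axiom B, which corresponds to symmetry. Such an R need not be symmetric — not valid.
(E) ⟨R⟩⟨R⟩ψ → ⟨R⟩ψ is the dual of axiom 4, which corresponds to transitivity. Such an R need not be transitive — not valid.

B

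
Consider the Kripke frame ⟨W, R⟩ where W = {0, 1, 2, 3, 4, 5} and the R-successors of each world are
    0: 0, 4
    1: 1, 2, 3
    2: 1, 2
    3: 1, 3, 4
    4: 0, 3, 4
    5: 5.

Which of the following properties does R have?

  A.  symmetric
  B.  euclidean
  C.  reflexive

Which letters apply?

(A) symmetric: every R-edge is matched by its reverse.
(B) not euclidean: 1 R 2 and 1 R 3 but not 2 R 3.
(C) reflexive: each world relates to itself.

A, C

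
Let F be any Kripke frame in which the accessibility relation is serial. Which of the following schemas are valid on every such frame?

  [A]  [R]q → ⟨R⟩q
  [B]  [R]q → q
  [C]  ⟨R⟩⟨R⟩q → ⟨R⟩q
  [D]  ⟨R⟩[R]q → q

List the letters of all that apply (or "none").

A

(A) [R]q → ⟨R⟩q is axiom D; it is valid on a frame exactly when R is serial. Every such R is serial, so valid.
(B) [R]q → q is axiom T; it is valid on a frame exactly when R is reflexive. Such an R need not be reflexive, so not valid.
(C) the dual of axiom 4: valid iff R is transitive. Such an R need not be transitive — not valid.
(D) the dual of axiom B: valid iff R is symmetric. Such an R need not be symmetric — not valid.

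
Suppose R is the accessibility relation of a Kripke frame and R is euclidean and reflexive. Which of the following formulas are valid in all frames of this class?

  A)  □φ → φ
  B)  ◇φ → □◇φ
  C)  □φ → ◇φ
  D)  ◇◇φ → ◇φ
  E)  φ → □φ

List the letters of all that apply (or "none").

A, B, C, D

A reflexive euclidean relation is also symmetric (from wRw and wRv the euclidean condition gives vRw) and hence transitive; it is an equivalence relation.
(A) □φ → φ (axiom T) characterises the reflexive frames. Every such R is reflexive — valid.
(B) axiom 5: valid iff R is euclidean. Every such R is euclidean — valid.
(C) □φ → ◇φ is axiom D; it is valid on a frame exactly when R is serial. Every such R is serial, so valid.
(D) the dual of axiom 4: valid iff R is transitive. Every such R is transitive — valid.
(E) φ → □φ is valid only on frames where every R-edge is a self-loop. Such an R need not be a subset of the identity — not valid.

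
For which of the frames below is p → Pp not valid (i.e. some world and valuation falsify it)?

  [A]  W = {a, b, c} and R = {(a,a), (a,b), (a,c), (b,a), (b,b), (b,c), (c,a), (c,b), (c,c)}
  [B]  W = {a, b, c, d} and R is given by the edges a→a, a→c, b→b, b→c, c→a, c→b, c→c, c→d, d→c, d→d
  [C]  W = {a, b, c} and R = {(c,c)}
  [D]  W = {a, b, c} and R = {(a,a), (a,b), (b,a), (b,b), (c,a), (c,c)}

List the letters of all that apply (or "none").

C

The schema p → Pp is the dual of axiom T; it is valid on a frame iff R is reflexive.
(A) R is reflexive (each world relates to itself), so the schema is valid here.
(B) R is reflexive (each world relates to itself), so the schema is valid here.
(C) R is not reflexive (not a R a), so the schema fails here.
(D) R is reflexive (each world relates to itself), so the schema is valid here.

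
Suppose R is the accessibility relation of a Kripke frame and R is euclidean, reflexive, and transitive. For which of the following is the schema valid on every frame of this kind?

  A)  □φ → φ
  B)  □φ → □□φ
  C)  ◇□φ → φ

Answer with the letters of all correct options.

A relation that is euclidean, reflexive, and transitive is also serial and symmetric.
(A) □φ → φ (axiom T) characterises the reflexive frames. Every such R is reflexive — valid.
(B) axiom 4: valid iff R is transitive. Every such R is transitive — valid.
(C) the dual of axiom B: valid iff R is symmetric. Every such R is symmetric — valid.

A, B, C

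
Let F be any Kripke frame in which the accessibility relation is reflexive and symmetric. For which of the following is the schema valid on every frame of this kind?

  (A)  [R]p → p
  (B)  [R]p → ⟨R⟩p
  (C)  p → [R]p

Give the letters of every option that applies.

Reflexive relations are serial.
(A) [R]p → p (axiom T) characterises the reflexive frames. Every such R is reflexive — valid.
(B) [R]p → ⟨R⟩p (axiom D) characterises the serial frames. Every such R is serial — valid.
(C) p → [R]p is equivalent to ◇p→p; it holds exactly when R ⊆ identity. Such an R need not be a subset of the identity — not valid.

A, B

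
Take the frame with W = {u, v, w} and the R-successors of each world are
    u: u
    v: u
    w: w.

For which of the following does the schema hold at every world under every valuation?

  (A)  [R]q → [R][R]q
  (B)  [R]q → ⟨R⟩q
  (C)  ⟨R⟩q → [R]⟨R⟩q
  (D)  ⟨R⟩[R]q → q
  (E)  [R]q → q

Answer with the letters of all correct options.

A, B, C

R is not reflexive: not v R v.
R is not symmetric: v R u but not u R v.
R is transitive: R is closed under composition.
R is euclidean: any two R-successors of the same world are R-related.
R is serial: every world has an R-successor.
(A) [R]q → [R][R]q is axiom 4; it is valid on a frame exactly when R is transitive. R is transitive, so valid.
(B) axiom D: valid iff R is serial. R is serial — valid.
(C) ⟨R⟩q → [R]⟨R⟩q is axiom 5, which corresponds to the euclidean property. R is euclidean — valid.
(D) ⟨R⟩[R]q → q is the dual of axiom B; it is valid on a frame exactly when R is symmetric. R is not symmetric, so not valid.
(E) [R]q → q is axiom T, which corresponds to reflexivity. R is not reflexive — not valid.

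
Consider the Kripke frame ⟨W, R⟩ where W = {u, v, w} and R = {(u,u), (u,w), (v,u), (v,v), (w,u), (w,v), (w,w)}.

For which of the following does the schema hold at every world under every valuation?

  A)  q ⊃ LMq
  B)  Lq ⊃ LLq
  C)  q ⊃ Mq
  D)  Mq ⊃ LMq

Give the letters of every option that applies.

R is reflexive: each world relates to itself.
R is not symmetric: v R u but not u R v.
R is not transitive: u R w and w R v but not u R v.
R is not euclidean: v R u and v R v but not u R v.
(A) q ⊃ LMq (axiom B) characterises the symmetric frames. R is not symmetric — not valid.
(B) Lq ⊃ LLq is axiom 4, which corresponds to transitivity. R is not transitive — not valid.
(C) the dual of axiom T: valid iff R is reflexive. R is reflexive — valid.
(D) Mq ⊃ LMq is axiom 5; it is valid on a frame exactly when R is euclidean. R is not euclidean, so not valid.

C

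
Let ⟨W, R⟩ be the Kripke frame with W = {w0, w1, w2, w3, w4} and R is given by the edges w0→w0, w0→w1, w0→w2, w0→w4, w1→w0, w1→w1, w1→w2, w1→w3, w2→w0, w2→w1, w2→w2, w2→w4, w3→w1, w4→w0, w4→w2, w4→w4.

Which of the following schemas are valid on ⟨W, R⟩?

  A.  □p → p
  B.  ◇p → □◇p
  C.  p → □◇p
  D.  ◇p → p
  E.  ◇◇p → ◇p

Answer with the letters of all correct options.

R is not reflexive: not w3 R w3.
R is symmetric: every R-edge is matched by its reverse.
R is not transitive: w0 R w1 and w1 R w3 but not w0 R w3.
R is not euclidean: w0 R w1 and w0 R w4 but not w1 R w4.
R is not a subset of the identity: w0 R w1 with w0 ≠ w1.
(A) □p → p is axiom T; it is valid on a frame exactly when R is reflexive. R is not reflexive, so not valid.
(B) ◇p → □◇p is axiom 5; it is valid on a frame exactly when R is euclidean. R is not euclidean, so not valid.
(C) p → □◇p is axiom B, which corresponds to symmetry. R is symmetric — valid.
(D) ◇p → p is valid only on frames where every R-edge is a self-loop. Here R ⊄ identity — not valid.
(E) ◇◇p → ◇p is the dual of axiom 4, which corresponds to transitivity. R is not transitive — not valid.

C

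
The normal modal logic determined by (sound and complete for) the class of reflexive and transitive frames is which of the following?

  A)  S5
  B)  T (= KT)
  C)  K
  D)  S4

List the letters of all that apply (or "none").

D

(A) S5 is determined by the class of reflexive, symmetric, and transitive frames.
(B) T (= KT) is determined by the class of reflexive frames.
(C) K is determined by the class of arbitrary frames.
(D) S4 is determined by exactly this class.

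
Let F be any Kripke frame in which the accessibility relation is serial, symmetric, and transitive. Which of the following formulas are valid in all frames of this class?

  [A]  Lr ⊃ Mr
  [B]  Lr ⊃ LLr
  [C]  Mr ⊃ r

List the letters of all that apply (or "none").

A serial symmetric transitive relation is reflexive (take any v with uRv; symmetry gives vRu and transitivity gives uRu), hence an equivalence relation.
(A) Lr ⊃ Mr is axiom D; it is valid on a frame exactly when R is serial. Every such R is serial, so valid.
(B) Lr ⊃ LLr (axiom 4) characterises the transitive frames. Every such R is transitive — valid.
(C) Mr ⊃ r is the converse of T; it holds exactly when R ⊆ identity. Such an R need not be a subset of the identity — not valid.

A, B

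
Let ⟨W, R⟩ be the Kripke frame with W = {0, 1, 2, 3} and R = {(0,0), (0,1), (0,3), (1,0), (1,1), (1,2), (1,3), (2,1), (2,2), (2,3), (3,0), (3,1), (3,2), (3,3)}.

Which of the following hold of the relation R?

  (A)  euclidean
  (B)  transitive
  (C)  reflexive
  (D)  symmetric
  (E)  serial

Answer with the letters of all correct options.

C, D, E

(A) not euclidean: 1 R 0 and 1 R 2 but not 0 R 2.
(B) not transitive: 0 R 1 and 1 R 2 but not 0 R 2.
(C) reflexive: each world relates to itself.
(D) symmetric: every R-edge is matched by its reverse.
(E) serial: every world has an R-successor.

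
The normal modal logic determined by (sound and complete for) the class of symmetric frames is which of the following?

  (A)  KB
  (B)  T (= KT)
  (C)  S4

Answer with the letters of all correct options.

(A) KB is determined by exactly this class.
(B) T (= KT) is determined by the class of reflexive frames.
(C) S4 is determined by the class of reflexive and transitive frames.

A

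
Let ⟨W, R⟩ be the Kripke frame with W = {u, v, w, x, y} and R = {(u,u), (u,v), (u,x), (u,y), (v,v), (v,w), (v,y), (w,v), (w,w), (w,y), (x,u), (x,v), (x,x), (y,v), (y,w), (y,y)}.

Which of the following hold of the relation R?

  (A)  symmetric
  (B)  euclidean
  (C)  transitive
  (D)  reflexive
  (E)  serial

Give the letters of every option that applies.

D, E

(A) not symmetric: u R v but not v R u.
(B) not euclidean: u R v and u R u but not v R u.
(C) not transitive: u R v and v R w but not u R w.
(D) reflexive: each world relates to itself.
(E) serial: every world has an R-successor.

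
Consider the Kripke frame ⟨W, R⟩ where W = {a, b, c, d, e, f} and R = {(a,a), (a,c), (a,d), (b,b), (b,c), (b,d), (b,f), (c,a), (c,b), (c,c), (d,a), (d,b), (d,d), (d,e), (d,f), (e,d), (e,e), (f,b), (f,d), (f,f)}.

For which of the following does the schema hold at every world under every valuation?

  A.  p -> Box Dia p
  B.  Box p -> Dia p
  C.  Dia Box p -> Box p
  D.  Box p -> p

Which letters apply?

A, B, D

R is reflexive: each world relates to itself.
R is symmetric: every R-edge is matched by its reverse.
R is not euclidean: a R c and a R d but not c R d.
R is serial: every world has an R-successor.
(A) p -> Box Dia p is axiom B; it is valid on a frame exactly when R is symmetric. R is symmetric, so valid.
(B) Box p -> Dia p is axiom D; it is valid on a frame exactly when R is serial. R is serial, so valid.
(C) Dia Box p -> Box p (the dual of axiom 5) characterises the euclidean frames. R is not euclidean — not valid.
(D) Box p -> p is axiom T; it is valid on a frame exactly when R is reflexive. R is reflexive, so valid.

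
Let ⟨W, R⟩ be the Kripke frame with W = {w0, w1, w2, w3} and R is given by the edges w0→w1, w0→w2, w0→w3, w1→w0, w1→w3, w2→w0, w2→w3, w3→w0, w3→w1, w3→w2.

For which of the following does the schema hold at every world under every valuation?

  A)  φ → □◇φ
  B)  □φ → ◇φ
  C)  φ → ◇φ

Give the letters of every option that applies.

A, B

R is not reflexive: not w0 R w0.
R is symmetric: every R-edge is matched by its reverse.
R is serial: every world has an R-successor.
(A) φ → □◇φ (axiom B) characterises the symmetric frames. R is symmetric — valid.
(B) □φ → ◇φ is axiom D; it is valid on a frame exactly when R is serial. R is serial, so valid.
(C) φ → ◇φ is the dual of axiom T, which corresponds to reflexivity. R is not reflexive — not valid.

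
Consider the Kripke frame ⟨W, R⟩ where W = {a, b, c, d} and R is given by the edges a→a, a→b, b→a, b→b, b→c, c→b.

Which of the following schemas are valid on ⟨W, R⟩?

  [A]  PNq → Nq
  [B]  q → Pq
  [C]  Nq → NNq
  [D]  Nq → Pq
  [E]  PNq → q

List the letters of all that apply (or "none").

E

R is not reflexive: not c R c.
R is symmetric: every R-edge is matched by its reverse.
R is not transitive: a R b and b R c but not a R c.
R is not euclidean: b R a and b R c but not a R c.
R is not serial: d has no R-successor.
(A) PNq → Nq is the dual of axiom 5; it is valid on a frame exactly when R is euclidean. R is not euclidean, so not valid.
(B) q → Pq is the dual of axiom T; it is valid on a frame exactly when R is reflexive. R is not reflexive, so not valid.
(C) Nq → NNq (axiom 4) characterises the transitive frames. R is not transitive — not valid.
(D) Nq → Pq (axiom D) characterises the serial frames. R is not serial — not valid.
(E) the dual of axiom B: valid iff R is symmetric. R is symmetric — valid.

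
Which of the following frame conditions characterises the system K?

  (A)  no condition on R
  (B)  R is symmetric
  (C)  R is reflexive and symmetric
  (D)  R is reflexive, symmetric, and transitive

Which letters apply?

(A) K is sound and complete for exactly this class.
(B) this class determines KB, not K.
(C) this class determines B (= KTB), not K.
(D) this class determines S5, not K.

A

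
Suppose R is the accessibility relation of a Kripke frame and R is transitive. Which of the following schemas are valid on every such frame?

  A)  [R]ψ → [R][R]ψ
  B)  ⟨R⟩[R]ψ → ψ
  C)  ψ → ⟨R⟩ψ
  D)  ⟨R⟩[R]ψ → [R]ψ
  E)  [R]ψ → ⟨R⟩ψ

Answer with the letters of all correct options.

A

(A) [R]ψ → [R][R]ψ is axiom 4, which corresponds to transitivity. Every such R is transitive — valid.
(B) the dual of axiom B: valid iff R is symmetric. Such an R need not be symmetric — not valid.
(C) ψ → ⟨R⟩ψ is the dual of axiom T, which corresponds to reflexivity. Such an R need not be reflexive — not valid.
(D) the dual of axiom 5: valid iff R is euclidean. Such an R need not be euclidean — not valid.
(E) [R]ψ → ⟨R⟩ψ is axiom D, which corresponds to seriality. Such an R need not be serial — not valid.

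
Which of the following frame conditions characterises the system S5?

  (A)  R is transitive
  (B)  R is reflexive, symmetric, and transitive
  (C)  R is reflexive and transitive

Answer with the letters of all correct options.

B

(A) this class determines K4, not S5.
(B) S5 is sound and complete for exactly this class.
(C) this class determines S4, not S5.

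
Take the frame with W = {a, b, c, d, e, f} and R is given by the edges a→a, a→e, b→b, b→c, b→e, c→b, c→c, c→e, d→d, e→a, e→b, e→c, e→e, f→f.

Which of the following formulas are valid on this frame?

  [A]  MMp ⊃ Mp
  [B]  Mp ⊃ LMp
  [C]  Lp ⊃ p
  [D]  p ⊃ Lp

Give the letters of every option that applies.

C

R is reflexive: each world relates to itself.
R is not transitive: a R e and e R b but not a R b.
R is not euclidean: e R a and e R b but not a R b.
R is not a subset of the identity: a R e with a ≠ e.
(A) MMp ⊃ Mp is the dual of axiom 4; it is valid on a frame exactly when R is transitive. R is not transitive, so not valid.
(B) Mp ⊃ LMp is axiom 5, which corresponds to the euclidean property. R is not euclidean — not valid.
(C) Lp ⊃ p is axiom T; it is valid on a frame exactly when R is reflexive. R is reflexive, so valid.
(D) p ⊃ Lp is equivalent to ◇p→p; it holds exactly when R ⊆ identity. Here R ⊄ identity — not valid.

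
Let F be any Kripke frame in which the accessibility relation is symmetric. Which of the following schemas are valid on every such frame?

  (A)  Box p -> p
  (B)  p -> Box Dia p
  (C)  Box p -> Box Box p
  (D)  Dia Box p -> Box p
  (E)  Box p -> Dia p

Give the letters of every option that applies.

B

(A) Box p -> p is axiom T; it is valid on a frame exactly when R is reflexive. Such an R need not be reflexive, so not valid.
(B) p -> Box Dia p is axiom B; it is valid on a frame exactly when R is symmetric. Every such R is symmetric, so valid.
(C) Box p -> Box Box p (axiom 4) characterises the transitive frames. Such an R need not be transitive — not valid.
(D) Dia Box p -> Box p is the dual of axiom 5; it is valid on a frame exactly when R is euclidean. Such an R need not be euclidean, so not valid.
(E) axiom D: valid iff R is serial. Such an R need not be serial — not valid.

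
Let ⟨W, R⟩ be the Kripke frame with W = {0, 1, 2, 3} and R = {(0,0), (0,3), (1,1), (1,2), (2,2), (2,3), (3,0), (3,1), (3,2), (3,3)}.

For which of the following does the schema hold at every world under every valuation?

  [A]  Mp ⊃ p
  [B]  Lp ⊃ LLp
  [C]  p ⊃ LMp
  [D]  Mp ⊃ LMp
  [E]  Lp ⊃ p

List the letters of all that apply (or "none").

E

R is reflexive: each world relates to itself.
R is not symmetric: 1 R 2 but not 2 R 1.
R is not transitive: 0 R 3 and 3 R 1 but not 0 R 1.
R is not euclidean: 1 R 2 and 1 R 1 but not 2 R 1.
R is not a subset of the identity: 0 R 3 with 0 ≠ 3.
(A) Mp ⊃ p (the converse of T) corresponds to R being a subset of the identity. Here R ⊄ identity, so not valid.
(B) axiom 4: valid iff R is transitive. R is not transitive — not valid.
(C) p ⊃ LMp is axiom B, which corresponds to symmetry. R is not symmetric — not valid.
(D) axiom 5: valid iff R is euclidean. R is not euclidean — not valid.
(E) Lp ⊃ p (axiom T) characterises the reflexive frames. R is reflexive — valid.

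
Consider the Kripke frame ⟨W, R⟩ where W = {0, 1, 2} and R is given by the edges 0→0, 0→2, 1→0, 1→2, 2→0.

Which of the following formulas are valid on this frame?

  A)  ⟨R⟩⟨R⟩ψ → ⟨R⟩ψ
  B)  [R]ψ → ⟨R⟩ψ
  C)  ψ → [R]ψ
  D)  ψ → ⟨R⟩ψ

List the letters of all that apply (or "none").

R is not reflexive: not 1 R 1.
R is not transitive: 2 R 0 and 0 R 2 but not 2 R 2.
R is serial: every world has an R-successor.
R is not a subset of the identity: 0 R 2 with 0 ≠ 2.
(A) ⟨R⟩⟨R⟩ψ → ⟨R⟩ψ (the dual of axiom 4) characterises the transitive frames. R is not transitive — not valid.
(B) [R]ψ → ⟨R⟩ψ is axiom D, which corresponds to seriality. R is serial — valid.
(C) ψ → [R]ψ is equivalent to ◇p→p; it holds exactly when R ⊆ identity. Here R ⊄ identity — not valid.
(D) ψ → ⟨R⟩ψ (the dual of axiom T) characterises the reflexive frames. R is not reflexive — not valid.

B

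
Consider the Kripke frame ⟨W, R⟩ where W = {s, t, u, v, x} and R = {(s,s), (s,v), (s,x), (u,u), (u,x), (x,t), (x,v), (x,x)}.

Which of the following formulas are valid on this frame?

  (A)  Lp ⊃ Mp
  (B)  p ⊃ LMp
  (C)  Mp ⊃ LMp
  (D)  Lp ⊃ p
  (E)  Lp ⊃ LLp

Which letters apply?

R is not reflexive: not t R t.
R is not symmetric: s R v but not v R s.
R is not transitive: s R x and x R t but not s R t.
R is not euclidean: s R v and s R s but not v R s.
R is not serial: t has no R-successor.
(A) axiom D: valid iff R is serial. R is not serial — not valid.
(B) axiom B: valid iff R is symmetric. R is not symmetric — not valid.
(C) Mp ⊃ LMp is axiom 5, which corresponds to the euclidean property. R is not euclidean — not valid.
(D) Lp ⊃ p is axiom T; it is valid on a frame exactly when R is reflexive. R is not reflexive, so not valid.
(E) Lp ⊃ LLp is axiom 4; it is valid on a frame exactly when R is transitive. R is not transitive, so not valid.

none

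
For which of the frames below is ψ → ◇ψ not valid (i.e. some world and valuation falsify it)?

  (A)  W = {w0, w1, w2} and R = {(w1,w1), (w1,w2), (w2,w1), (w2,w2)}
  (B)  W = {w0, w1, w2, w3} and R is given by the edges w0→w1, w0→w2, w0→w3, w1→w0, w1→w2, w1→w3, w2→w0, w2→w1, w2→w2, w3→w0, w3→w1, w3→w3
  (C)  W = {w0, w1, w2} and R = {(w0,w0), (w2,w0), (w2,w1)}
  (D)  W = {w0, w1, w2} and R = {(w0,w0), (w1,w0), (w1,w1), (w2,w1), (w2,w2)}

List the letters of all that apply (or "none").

A, B, C

The schema ψ → ◇ψ is the dual of axiom T; it is valid on a frame iff R is reflexive.
(A) R is not reflexive (not w0 R w0), so the schema fails here.
(B) R is not reflexive (not w0 R w0), so the schema fails here.
(C) R is not reflexive (not w1 R w1), so the schema fails here.
(D) R is reflexive (each world relates to itself), so the schema is valid here.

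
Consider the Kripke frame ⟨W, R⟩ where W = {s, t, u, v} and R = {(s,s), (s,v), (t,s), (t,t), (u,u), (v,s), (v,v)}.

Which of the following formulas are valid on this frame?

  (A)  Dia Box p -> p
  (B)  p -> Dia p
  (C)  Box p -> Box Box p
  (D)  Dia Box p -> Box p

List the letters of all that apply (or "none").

R is reflexive: each world relates to itself.
R is not symmetric: t R s but not s R t.
R is not transitive: t R s and s R v but not t R v.
R is not euclidean: t R s and t R t but not s R t.
(A) Dia Box p -> p is the dual of axiom B, which corresponds to symmetry. R is not symmetric — not valid.
(B) the dual of axiom T: valid iff R is reflexive. R is reflexive — valid.
(C) Box p -> Box Box p is axiom 4, which corresponds to transitivity. R is not transitive — not valid.
(D) Dia Box p -> Box p (the dual of axiom 5) characterises the euclidean frames. R is not euclidean — not valid.

B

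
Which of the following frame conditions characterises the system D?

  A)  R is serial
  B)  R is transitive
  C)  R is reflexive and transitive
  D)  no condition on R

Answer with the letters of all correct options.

A

(A) D is sound and complete for exactly this class.
(B) this class determines K4, not D.
(C) this class determines S4, not D.
(D) this class determines K, not D.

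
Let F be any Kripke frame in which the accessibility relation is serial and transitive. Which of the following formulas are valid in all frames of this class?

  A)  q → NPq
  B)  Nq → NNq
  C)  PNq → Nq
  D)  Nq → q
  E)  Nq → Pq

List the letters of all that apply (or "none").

(A) q → NPq is axiom B; it is valid on a frame exactly when R is symmetric. Such an R need not be symmetric, so not valid.
(B) Nq → NNq (axiom 4) characterises the transitive frames. Every such R is transitive — valid.
(C) PNq → Nq is the dual of axiom 5; it is valid on a frame exactly when R is euclidean. Such an R need not be euclidean, so not valid.
(D) axiom T: valid iff R is reflexive. Such an R need not be reflexive — not valid.
(E) Nq → Pq is axiom D, which corresponds to seriality. Every such R is serial — valid.

B, E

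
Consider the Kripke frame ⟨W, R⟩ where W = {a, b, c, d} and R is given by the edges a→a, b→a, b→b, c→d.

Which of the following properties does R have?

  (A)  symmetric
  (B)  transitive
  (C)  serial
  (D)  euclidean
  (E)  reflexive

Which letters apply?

(A) not symmetric: b R a but not a R b.
(B) transitive: R is closed under composition.
(C) not serial: d has no R-successor.
(D) not euclidean: b R a and b R b but not a R b.
(E) not reflexive: not c R c.

B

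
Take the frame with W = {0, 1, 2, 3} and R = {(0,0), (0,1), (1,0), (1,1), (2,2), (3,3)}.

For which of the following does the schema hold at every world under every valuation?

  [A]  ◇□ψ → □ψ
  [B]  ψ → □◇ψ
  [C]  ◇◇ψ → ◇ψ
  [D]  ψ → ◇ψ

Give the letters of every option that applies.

R is reflexive: each world relates to itself.
R is symmetric: every R-edge is matched by its reverse.
R is transitive: R is closed under composition.
R is euclidean: any two R-successors of the same world are R-related.
(A) ◇□ψ → □ψ (the dual of axiom 5) characterises the euclidean frames. R is euclidean — valid.
(B) ψ → □◇ψ is axiom B, which corresponds to symmetry. R is symmetric — valid.
(C) ◇◇ψ → ◇ψ is the dual of axiom 4, which corresponds to transitivity. R is transitive — valid.
(D) ψ → ◇ψ is the dual of axiom T; it is valid on a frame exactly when R is reflexive. R is reflexive, so valid.

A, B, C, D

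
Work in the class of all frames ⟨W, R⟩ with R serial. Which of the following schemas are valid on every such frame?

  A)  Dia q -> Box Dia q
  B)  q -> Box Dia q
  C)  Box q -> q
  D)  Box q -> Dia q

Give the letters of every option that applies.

(A) Dia q -> Box Dia q is axiom 5, which corresponds to the euclidean property. Such an R need not be euclidean — not valid.
(B) q -> Box Dia q (axiom B) characterises the symmetric frames. Such an R need not be symmetric — not valid.
(C) Box q -> q (axiom T) characterises the reflexive frames. Such an R need not be reflexive — not valid.
(D) Box q -> Dia q is axiom D, which corresponds to seriality. Every such R is serial — valid.

D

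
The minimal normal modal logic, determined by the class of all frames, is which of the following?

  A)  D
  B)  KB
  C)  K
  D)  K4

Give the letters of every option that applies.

C

(A) D is determined by the class of serial frames.
(B) KB is determined by the class of symmetric frames.
(C) K is determined by exactly this class.
(D) K4 is determined by the class of transitive frames.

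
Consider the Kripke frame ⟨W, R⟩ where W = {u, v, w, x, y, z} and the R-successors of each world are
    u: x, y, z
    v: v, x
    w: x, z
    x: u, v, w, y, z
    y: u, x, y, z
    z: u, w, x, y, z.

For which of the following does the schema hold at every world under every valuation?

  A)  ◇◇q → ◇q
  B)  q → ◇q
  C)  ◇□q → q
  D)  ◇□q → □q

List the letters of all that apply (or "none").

C

R is not reflexive: not u R u.
R is symmetric: every R-edge is matched by its reverse.
R is not transitive: u R x and x R u but not u R u.
R is not euclidean: x R u and x R v but not u R v.
(A) ◇◇q → ◇q is the dual of axiom 4; it is valid on a frame exactly when R is transitive. R is not transitive, so not valid.
(B) q → ◇q is the dual of axiom T, which corresponds to reflexivity. R is not reflexive — not valid.
(C) ◇□q → q is the dual of axiom B; it is valid on a frame exactly when R is symmetric. R is symmetric, so valid.
(D) ◇□q → □q is the dual of axiom 5; it is valid on a frame exactly when R is euclidean. R is not euclidean, so not valid.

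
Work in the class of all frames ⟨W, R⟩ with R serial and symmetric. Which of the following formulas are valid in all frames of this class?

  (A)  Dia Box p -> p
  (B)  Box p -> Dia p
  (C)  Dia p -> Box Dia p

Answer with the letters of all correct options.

A, B

(A) the dual of axiom B: valid iff R is symmetric. Every such R is symmetric — valid.
(B) axiom D: valid iff R is serial. Every such R is serial — valid.
(C) Dia p -> Box Dia p is axiom 5, which corresponds to the euclidean property. Such an R need not be euclidean — not valid.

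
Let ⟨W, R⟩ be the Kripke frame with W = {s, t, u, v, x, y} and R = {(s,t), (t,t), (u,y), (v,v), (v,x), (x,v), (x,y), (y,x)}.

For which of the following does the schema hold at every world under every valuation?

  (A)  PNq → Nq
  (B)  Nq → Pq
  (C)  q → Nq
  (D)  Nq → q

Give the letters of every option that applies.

R is not reflexive: not s R s.
R is not euclidean: x R v and x R y but not v R y.
R is serial: every world has an R-successor.
R is not a subset of the identity: s R t with s ≠ t.
(A) the dual of axiom 5: valid iff R is euclidean. R is not euclidean — not valid.
(B) Nq → Pq is axiom D; it is valid on a frame exactly when R is serial. R is serial, so valid.
(C) q → Nq is valid only on frames where every R-edge is a self-loop. Here R ⊄ identity — not valid.
(D) Nq → q is axiom T; it is valid on a frame exactly when R is reflexive. R is not reflexive, so not valid.

B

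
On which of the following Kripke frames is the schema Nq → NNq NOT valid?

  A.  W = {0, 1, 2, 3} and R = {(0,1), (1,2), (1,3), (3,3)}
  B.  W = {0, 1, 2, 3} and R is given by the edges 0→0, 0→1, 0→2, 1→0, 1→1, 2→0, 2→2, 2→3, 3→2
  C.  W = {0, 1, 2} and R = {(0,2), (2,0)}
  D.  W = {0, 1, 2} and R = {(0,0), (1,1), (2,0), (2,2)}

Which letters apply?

A, B, C

The schema Nq → NNq is axiom 4; it is valid on a frame iff R is transitive.
(A) R is not transitive (0 R 1 and 1 R 2 but not 0 R 2), so the schema fails here.
(B) R is not transitive (0 R 2 and 2 R 3 but not 0 R 3), so the schema fails here.
(C) R is not transitive (0 R 2 and 2 R 0 but not 0 R 0), so the schema fails here.
(D) R is transitive (R is closed under composition), so the schema is valid here.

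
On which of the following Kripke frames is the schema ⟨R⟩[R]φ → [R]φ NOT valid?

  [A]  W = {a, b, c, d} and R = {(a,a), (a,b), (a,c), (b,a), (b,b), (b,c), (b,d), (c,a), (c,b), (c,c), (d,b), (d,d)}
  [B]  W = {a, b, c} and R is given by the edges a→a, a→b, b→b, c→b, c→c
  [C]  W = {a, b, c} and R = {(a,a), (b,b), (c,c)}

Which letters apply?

The schema ⟨R⟩[R]φ → [R]φ is the dual of axiom 5; it is valid on a frame iff R is euclidean.
(A) R is not euclidean (b R a and b R d but not a R d), so the schema fails here.
(B) R is not euclidean (a R b and a R a but not b R a), so the schema fails here.
(C) R is euclidean (any two R-successors of the same world are R-related), so the schema is valid here.

A, B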